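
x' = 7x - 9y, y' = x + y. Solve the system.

x(t) = -3C_1e^(4t) - 3C_2te^(4t) + 2C_2e^(4t), y(t) = -C_1e^(4t) - C_2te^(4t) + C_2e^(4t)

Coefficient matrix A = [[7, -9], [1, 1]].
Characteristic polynomial det(A - λI) = λ^2 - 8λ + 16 = 0.
Single eigenvalue λ = 4 with algebraic multiplicity 2.
Eigenvector v = (-3,-1); generalized eigenvector w with (A-λI)w=v is (2,1).
General solution: e^(4t)[C_1·v + C_2·(t·v + w)].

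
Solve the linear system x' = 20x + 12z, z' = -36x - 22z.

x(t) = -2C_1e^(2t) - C_2e^(-4t), z(t) = 3C_1e^(2t) + 2C_2e^(-4t)

Coefficient matrix A = [[20, 12], [-36, -22]].
Characteristic polynomial det(A - λI) = λ^2 + 2λ - 8 = 0.
Eigenvalues λ = 2, -4.
For λ=2: (A-λI) row 1 is [18, 12], so an eigenvector is (-2, 3).
For λ=-4: (A-λI) row 1 is [24, 12], so an eigenvector is (-1, 2).
General solution: C_1e^(2t)(-2,3) + C_2e^(-4t)(-1,2).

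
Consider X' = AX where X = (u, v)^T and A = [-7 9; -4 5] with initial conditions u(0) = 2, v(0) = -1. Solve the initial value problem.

u(t) = -21te^(-t) + 2e^(-t), v(t) = -14te^(-t) - e^(-t)

Coefficient matrix A = [[-7, 9], [-4, 5]].
Characteristic polynomial det(A - λI) = λ^2 + 2λ + 1 = 0.
Single eigenvalue λ = -1 with algebraic multiplicity 2.
Eigenvector v = (-3,-2); generalized eigenvector w with (A-λI)w=v is (2,1).
General solution: e^(-t)[K_1·v + K_2·(t·v + w)].
Applying u(0)=2, v(0)=-1 gives K_1=4, K_2=7.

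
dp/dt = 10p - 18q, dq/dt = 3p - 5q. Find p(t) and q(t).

p(t) = -3K_1e^(4t) - 2K_2e^(t), q(t) = -K_1e^(4t) - K_2e^(t)

Coefficient matrix A = [[10, -18], [3, -5]].
Characteristic polynomial det(A - λI) = λ^2 - 5λ + 4 = 0.
Eigenvalues λ = 4, 1.
For λ=4: (A-λI) row 1 is [6, -18], so an eigenvector is (-3, -1).
For λ=1: (A-λI) row 1 is [9, -18], so an eigenvector is (-2, -1).
General solution: K_1e^(4t)(-3,-1) + K_2e^(t)(-2,-1).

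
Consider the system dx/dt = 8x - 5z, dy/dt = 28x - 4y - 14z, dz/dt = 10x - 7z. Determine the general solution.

Coefficient matrix A = [[8, 0, -5], [28, -4, -14], [10, 0, -7]].
det(A - λI) = 0 gives eigenvalues λ = -4, -2, 3.
For λ=-4: eigenvector (0,1,0).
For λ=-2: eigenvector (1,0,2).
For λ=3: eigenvector (-1,-2,-1).
General solution: C_1e^(-4t)(0,1,0) + C_2e^(-2t)(1,0,2) + C_3e^(3t)(-1,-2,-1).

x(t) = C_2e^(-2t) - C_3e^(3t), y(t) = C_1e^(-4t) - 2C_3e^(3t), z(t) = 2C_2e^(-2t) - C_3e^(3t)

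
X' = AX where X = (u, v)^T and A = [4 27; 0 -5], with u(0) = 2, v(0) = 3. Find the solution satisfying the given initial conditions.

u(t) = 11e^(4t) - 9e^(-5t), v(t) = 3e^(-5t)

Coefficient matrix A = [[4, 27], [0, -5]].
Characteristic polynomial det(A - λI) = λ^2 + λ - 20 = 0.
Eigenvalues λ = -5, 4.
For λ=-5: (A-λI) row 1 is [9, 27], so an eigenvector is (3, -1).
For λ=4: (A-λI) row 1 is [0, 27], so an eigenvector is (-1, 0).
General solution: K_1e^(-5t)(3,-1) + K_2e^(4t)(-1,0).
Applying u(0)=2, v(0)=3 gives K_1=-3, K_2=-11.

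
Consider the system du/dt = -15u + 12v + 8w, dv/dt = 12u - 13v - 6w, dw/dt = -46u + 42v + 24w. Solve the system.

Coefficient matrix A = [[-15, 12, 8], [12, -13, -6], [-46, 42, 24]].
det(A - λI) = 0 gives eigenvalues λ = 1, -4, -1.
For λ=1: eigenvector (1,0,2).
For λ=-4: eigenvector (0,2,-3).
For λ=-1: eigenvector (2,1,2).
General solution: C_1e^(t)(1,0,2) + C_2e^(-4t)(0,2,-3) + C_3e^(-t)(2,1,2).

u(t) = C_1e^(t) + 2C_3e^(-t), v(t) = 2C_2e^(-4t) + C_3e^(-t), w(t) = 2C_1e^(t) - 3C_2e^(-4t) + 2C_3e^(-t)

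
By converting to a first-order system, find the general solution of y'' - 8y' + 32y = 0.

Let x_1 = y, x_2 = y'. Then x_1' = x_2 and x_2' = -32x_1 + 8x_2.
A = [[0,1],[-32,8]]; det(A-λI) = λ^2 - 8λ + 32.
Eigenvalues λ = 4 ± 4i.

y(t) = c_1e^(4t)cos(4t) + c_2e^(4t)sin(4t)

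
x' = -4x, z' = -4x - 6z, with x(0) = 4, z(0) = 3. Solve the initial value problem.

Coefficient matrix A = [[-4, 0], [-4, -6]].
Characteristic polynomial det(A - λI) = λ^2 + 10λ + 24 = 0.
Eigenvalues λ = -6, -4.
For λ=-6: (A-λI) row 1 is [2, 0], so an eigenvector is (0, -1).
For λ=-4: (A-λI) row 2 is [-4, -2], so an eigenvector is (-1, 2).
General solution: c_1e^(-6t)(0,-1) + c_2e^(-4t)(-1,2).
Applying x(0)=4, z(0)=3 gives c_1=-11, c_2=-4.

x(t) = 4e^(-4t), z(t) = -8e^(-4t) + 11e^(-6t)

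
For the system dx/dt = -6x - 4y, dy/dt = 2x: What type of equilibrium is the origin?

stable node

A = [[-6,-4],[2,0]]; det(A-λI) = λ^2 + 6λ + 8.
λ = -2, -4: both negative.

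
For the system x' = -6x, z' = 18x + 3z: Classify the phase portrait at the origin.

A = [[-6,0],[18,3]]; det(A-λI) = λ^2 + 3λ - 18.
λ = -6, 3: opposite signs.

saddle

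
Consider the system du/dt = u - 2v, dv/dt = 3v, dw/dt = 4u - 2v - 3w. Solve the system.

u(t) = c_1e^(t) - c_2e^(3t), v(t) = c_2e^(3t), w(t) = c_1e^(t) - c_2e^(3t) + c_3e^(-3t)

Coefficient matrix A = [[1, -2, 0], [0, 3, 0], [4, -2, -3]].
det(A - λI) = 0 gives eigenvalues λ = 1, 3, -3.
For λ=1: eigenvector (1,0,1).
For λ=3: eigenvector (-1,1,-1).
For λ=-3: eigenvector (0,0,1).
General solution: c_1e^(t)(1,0,1) + c_2e^(3t)(-1,1,-1) + c_3e^(-3t)(0,0,1).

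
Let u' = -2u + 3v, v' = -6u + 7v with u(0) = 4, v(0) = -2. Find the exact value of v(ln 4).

A = [[-2,3],[-6,7]]; eigenvalues λ = 1, 4.
Eigenvectors: (-1,-1) for λ=1, (-1,-2) for λ=4.
From the initial condition, c_1 = -10, c_2 = 6.
v(ln 4) = (-10)(4^1)(-1) + (6)(4^4)(-2) = -3032.

-3032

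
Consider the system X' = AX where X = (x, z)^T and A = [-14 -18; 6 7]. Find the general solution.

x(t) = 2c_1e^(-5t) + 3c_2e^(-2t), z(t) = -c_1e^(-5t) - 2c_2e^(-2t)

Coefficient matrix A = [[-14, -18], [6, 7]].
Characteristic polynomial det(A - λI) = λ^2 + 7λ + 10 = 0.
Eigenvalues λ = -5, -2.
For λ=-5: (A-λI) row 1 is [-9, -18], so an eigenvector is (2, -1).
For λ=-2: (A-λI) row 1 is [-12, -18], so an eigenvector is (3, -2).
General solution: c_1e^(-5t)(2,-1) + c_2e^(-2t)(3,-2).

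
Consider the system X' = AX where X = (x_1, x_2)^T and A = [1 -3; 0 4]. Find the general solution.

x_1(t) = C_1e^(t) - C_2e^(4t), x_2(t) = C_2e^(4t)

Coefficient matrix A = [[1, -3], [0, 4]].
Characteristic polynomial det(A - λI) = λ^2 - 5λ + 4 = 0.
Eigenvalues λ = 1, 4.
For λ=1: (A-λI) row 1 is [0, -3], so an eigenvector is (1, 0).
For λ=4: (A-λI) row 1 is [-3, -3], so an eigenvector is (-1, 1).
General solution: C_1e^(t)(1,0) + C_2e^(4t)(-1,1).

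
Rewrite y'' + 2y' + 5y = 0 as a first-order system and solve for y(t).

Let x_1 = y, x_2 = y'. Then x_1' = x_2 and x_2' = -5x_1 - 2x_2.
A = [[0,1],[-5,-2]]; det(A-λI) = λ^2 + 2λ + 5.
Eigenvalues λ = -1 ± 2i.

y(t) = K_1e^(-t)cos(2t) + K_2e^(-t)sin(2t)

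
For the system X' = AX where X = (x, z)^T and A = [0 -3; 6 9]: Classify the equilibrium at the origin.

A = [[0,-3],[6,9]]; det(A-λI) = λ^2 - 9λ + 18.
λ = 6, 3: both positive.

unstable node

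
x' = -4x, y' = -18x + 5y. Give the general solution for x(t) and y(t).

Coefficient matrix A = [[-4, 0], [-18, 5]].
Characteristic polynomial det(A - λI) = λ^2 - λ - 20 = 0.
Eigenvalues λ = 5, -4.
For λ=5: (A-λI) row 1 is [-9, 0], so an eigenvector is (0, -1).
For λ=-4: (A-λI) row 2 is [-18, 9], so an eigenvector is (-1, -2).
General solution: c_1e^(5t)(0,-1) + c_2e^(-4t)(-1,-2).

x(t) = -c_2e^(-4t), y(t) = -c_1e^(5t) - 2c_2e^(-4t)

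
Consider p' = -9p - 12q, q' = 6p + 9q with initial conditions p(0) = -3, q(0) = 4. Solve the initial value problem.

Coefficient matrix A = [[-9, -12], [6, 9]].
Characteristic polynomial det(A - λI) = λ^2 - 9 = 0.
Eigenvalues λ = 3, -3.
For λ=3: (A-λI) row 1 is [-12, -12], so an eigenvector is (-1, 1).
For λ=-3: (A-λI) row 1 is [-6, -12], so an eigenvector is (-2, 1).
General solution: c_1e^(3t)(-1,1) + c_2e^(-3t)(-2,1).
Applying p(0)=-3, q(0)=4 gives c_1=5, c_2=-1.

p(t) = -5e^(3t) + 2e^(-3t), q(t) = 5e^(3t) - e^(-3t)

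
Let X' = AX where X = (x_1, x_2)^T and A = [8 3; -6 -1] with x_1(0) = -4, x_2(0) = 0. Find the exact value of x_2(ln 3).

1872

A = [[8,3],[-6,-1]]; eigenvalues λ = 5, 2.
Eigenvectors: (1,-1) for λ=5, (-1,2) for λ=2.
From the initial condition, c_1 = -8, c_2 = -4.
x_2(ln 3) = (-8)(3^5)(-1) + (-4)(3^2)(2) = 1872.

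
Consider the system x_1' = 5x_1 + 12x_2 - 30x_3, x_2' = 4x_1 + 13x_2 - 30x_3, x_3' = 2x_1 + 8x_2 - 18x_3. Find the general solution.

x_1(t) = -3C_1e^(t) + 2C_2e^(2t) - 3C_3e^(-3t), x_2(t) = -4C_1e^(t) + 2C_2e^(2t) - 3C_3e^(-3t), x_3(t) = -2C_1e^(t) + C_2e^(2t) - 2C_3e^(-3t)

Coefficient matrix A = [[5, 12, -30], [4, 13, -30], [2, 8, -18]].
det(A - λI) = 0 gives eigenvalues λ = 1, 2, -3.
For λ=1: eigenvector (-3,-4,-2).
For λ=2: eigenvector (2,2,1).
For λ=-3: eigenvector (-3,-3,-2).
General solution: C_1e^(t)(-3,-4,-2) + C_2e^(2t)(2,2,1) + C_3e^(-3t)(-3,-3,-2).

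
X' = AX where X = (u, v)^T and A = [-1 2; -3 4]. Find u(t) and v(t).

u(t) = C_1e^(t) + 2C_2e^(2t), v(t) = C_1e^(t) + 3C_2e^(2t)

Coefficient matrix A = [[-1, 2], [-3, 4]].
Characteristic polynomial det(A - λI) = λ^2 - 3λ + 2 = 0.
Eigenvalues λ = 1, 2.
For λ=1: (A-λI) row 1 is [-2, 2], so an eigenvector is (1, 1).
For λ=2: (A-λI) row 1 is [-3, 2], so an eigenvector is (2, 3).
General solution: C_1e^(t)(1,1) + C_2e^(2t)(2,3).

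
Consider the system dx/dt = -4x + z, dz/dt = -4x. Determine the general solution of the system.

x(t) = C_1e^(-2t) + C_2te^(-2t), z(t) = 2C_1e^(-2t) + 2C_2te^(-2t) + C_2e^(-2t)

Coefficient matrix A = [[-4, 1], [-4, 0]].
Characteristic polynomial det(A - λI) = λ^2 + 4λ + 4 = 0.
Single eigenvalue λ = -2 with algebraic multiplicity 2.
Eigenvector v = (1,2); generalized eigenvector w with (A-λI)w=v is (0,1).
General solution: e^(-2t)[C_1·v + C_2·(t·v + w)].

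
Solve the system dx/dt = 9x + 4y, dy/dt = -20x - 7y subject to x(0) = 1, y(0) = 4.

x(t) = 6e^(t)sin(4t) + e^(t)cos(4t), y(t) = -13e^(t)sin(4t) + 4e^(t)cos(4t)

Coefficient matrix A = [[9, 4], [-20, -7]].
Characteristic polynomial det(A - λI) = λ^2 - 2λ + 17 = 0.
Eigenvalues λ = 1 ± 4i (complex conjugate pair).
For λ=1+4i: an eigenvector is (0,-1) - i(-1,2) = (0 + i, -1 - 2i).
A real fundamental pair from Re and Im of e^((1+4i)t)v: X_1 = e^(t)(cos(4t)·(0,-1) + sin(4t)·(-1,2)), X_2 = e^(t)(sin(4t)·(0,-1) - cos(4t)·(-1,2)).
General solution: c_1X_1 + c_2X_2.
Applying x(0)=1, y(0)=4 gives c_1=-6, c_2=1.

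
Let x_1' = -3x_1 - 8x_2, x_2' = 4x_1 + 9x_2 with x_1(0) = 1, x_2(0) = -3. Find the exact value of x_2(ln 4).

-5112

A = [[-3,-8],[4,9]]; eigenvalues λ = 1, 5.
Eigenvectors: (-2,1) for λ=1, (1,-1) for λ=5.
From the initial condition, c_1 = 2, c_2 = 5.
x_2(ln 4) = (2)(4^1)(1) + (5)(4^5)(-1) = -5112.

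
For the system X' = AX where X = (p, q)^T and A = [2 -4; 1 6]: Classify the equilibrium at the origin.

A = [[2,-4],[1,6]]; det(A-λI) = λ^2 - 8λ + 16.
repeated λ = 4 with a single eigenvector.

unstable improper node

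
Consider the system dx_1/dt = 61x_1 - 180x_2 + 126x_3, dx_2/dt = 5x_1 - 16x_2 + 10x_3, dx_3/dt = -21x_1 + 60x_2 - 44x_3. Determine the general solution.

Coefficient matrix A = [[61, -180, 126], [5, -16, 10], [-21, 60, -44]].
det(A - λI) = 0 gives eigenvalues λ = 4, -1, -2.
For λ=4: eigenvector (12,1,-4).
For λ=-1: eigenvector (9,1,-3).
For λ=-2: eigenvector (-2,0,1).
General solution: c_1e^(4t)(12,1,-4) + c_2e^(-t)(9,1,-3) + c_3e^(-2t)(-2,0,1).

x_1(t) = 12c_1e^(4t) + 9c_2e^(-t) - 2c_3e^(-2t), x_2(t) = c_1e^(4t) + c_2e^(-t), x_3(t) = -4c_1e^(4t) - 3c_2e^(-t) + c_3e^(-2t)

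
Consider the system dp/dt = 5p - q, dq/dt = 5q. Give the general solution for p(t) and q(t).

Coefficient matrix A = [[5, -1], [0, 5]].
Characteristic polynomial det(A - λI) = λ^2 - 10λ + 25 = 0.
Single eigenvalue λ = 5 with algebraic multiplicity 2.
Eigenvector v = (-1,0); generalized eigenvector w with (A-λI)w=v is (-1,1).
General solution: e^(5t)[c_1·v + c_2·(t·v + w)].

p(t) = -c_1e^(5t) - c_2te^(5t) - c_2e^(5t), q(t) = c_2e^(5t)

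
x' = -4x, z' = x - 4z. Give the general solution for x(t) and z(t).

x(t) = K_2e^(-4t), z(t) = K_1e^(-4t) + K_2te^(-4t) - 3K_2e^(-4t)

Coefficient matrix A = [[-4, 0], [1, -4]].
Characteristic polynomial det(A - λI) = λ^2 + 8λ + 16 = 0.
Single eigenvalue λ = -4 with algebraic multiplicity 2.
Eigenvector v = (0,1); generalized eigenvector w with (A-λI)w=v is (1,-3).
General solution: e^(-4t)[K_1·v + K_2·(t·v + w)].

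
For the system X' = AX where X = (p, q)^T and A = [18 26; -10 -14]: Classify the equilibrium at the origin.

A = [[18,26],[-10,-14]]; det(A-λI) = λ^2 - 4λ + 8.
λ = 2 ± 2i: positive real part.

unstable spiral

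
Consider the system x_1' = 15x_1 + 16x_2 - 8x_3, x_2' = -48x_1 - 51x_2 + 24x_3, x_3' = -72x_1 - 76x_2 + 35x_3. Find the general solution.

x_1(t) = c_1e^(-t) - 2c_3e^(3t), x_2(t) = c_2e^(-3t) + 4c_3e^(3t), x_3(t) = 2c_1e^(-t) + 2c_2e^(-3t) + 5c_3e^(3t)

Coefficient matrix A = [[15, 16, -8], [-48, -51, 24], [-72, -76, 35]].
det(A - λI) = 0 gives eigenvalues λ = -1, -3, 3.
For λ=-1: eigenvector (1,0,2).
For λ=-3: eigenvector (0,1,2).
For λ=3: eigenvector (-2,4,5).
General solution: c_1e^(-t)(1,0,2) + c_2e^(-3t)(0,1,2) + c_3e^(3t)(-2,4,5).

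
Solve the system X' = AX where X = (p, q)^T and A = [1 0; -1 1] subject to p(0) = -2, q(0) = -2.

p(t) = -2e^(t), q(t) = 2te^(t) - 2e^(t)

Coefficient matrix A = [[1, 0], [-1, 1]].
Characteristic polynomial det(A - λI) = λ^2 - 2λ + 1 = 0.
Single eigenvalue λ = 1 with algebraic multiplicity 2.
Eigenvector v = (0,-1); generalized eigenvector w with (A-λI)w=v is (1,-3).
General solution: e^(t)[K_1·v + K_2·(t·v + w)].
Applying p(0)=-2, q(0)=-2 gives K_1=8, K_2=-2.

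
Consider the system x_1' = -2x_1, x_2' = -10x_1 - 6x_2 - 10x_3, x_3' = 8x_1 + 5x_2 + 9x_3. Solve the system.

Coefficient matrix A = [[-2, 0, 0], [-10, -6, -10], [8, 5, 9]].
det(A - λI) = 0 gives eigenvalues λ = -2, 4, -1.
For λ=-2: eigenvector (1,5,-3).
For λ=4: eigenvector (0,-1,1).
For λ=-1: eigenvector (0,-2,1).
General solution: C_1e^(-2t)(1,5,-3) + C_2e^(4t)(0,-1,1) + C_3e^(-t)(0,-2,1).

x_1(t) = C_1e^(-2t), x_2(t) = 5C_1e^(-2t) - C_2e^(4t) - 2C_3e^(-t), x_3(t) = -3C_1e^(-2t) + C_2e^(4t) + C_3e^(-t)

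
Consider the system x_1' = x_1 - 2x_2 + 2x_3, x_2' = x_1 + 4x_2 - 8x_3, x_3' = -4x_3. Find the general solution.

Coefficient matrix A = [[1, -2, 2], [1, 4, -8], [0, 0, -4]].
det(A - λI) = 0 gives eigenvalues λ = 3, 2, -4.
For λ=3: eigenvector (1,-1,0).
For λ=2: eigenvector (2,-1,0).
For λ=-4: eigenvector (0,1,1).
General solution: C_1e^(3t)(1,-1,0) + C_2e^(2t)(2,-1,0) + C_3e^(-4t)(0,1,1).

x_1(t) = C_1e^(3t) + 2C_2e^(2t), x_2(t) = -C_1e^(3t) - C_2e^(2t) + C_3e^(-4t), x_3(t) = C_3e^(-4t)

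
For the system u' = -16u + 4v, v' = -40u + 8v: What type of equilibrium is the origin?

A = [[-16,4],[-40,8]]; det(A-λI) = λ^2 + 8λ + 32.
λ = -4 ± 4i: negative real part.

stable spiral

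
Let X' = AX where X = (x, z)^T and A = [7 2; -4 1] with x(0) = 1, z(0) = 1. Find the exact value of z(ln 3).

-621

A = [[7,2],[-4,1]]; eigenvalues λ = 5, 3.
Eigenvectors: (-1,1) for λ=5, (-1,2) for λ=3.
From the initial condition, c_1 = -3, c_2 = 2.
z(ln 3) = (-3)(3^5)(1) + (2)(3^3)(2) = -621.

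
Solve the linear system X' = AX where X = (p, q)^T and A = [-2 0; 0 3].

p(t) = -K_2e^(-2t), q(t) = K_1e^(3t)

Coefficient matrix A = [[-2, 0], [0, 3]].
Characteristic polynomial det(A - λI) = λ^2 - λ - 6 = 0.
Eigenvalues λ = 3, -2.
For λ=3: (A-λI) row 1 is [-5, 0], so an eigenvector is (0, 1).
For λ=-2: (A-λI) row 2 is [0, 5], so an eigenvector is (-1, 0).
General solution: K_1e^(3t)(0,1) + K_2e^(-2t)(-1,0).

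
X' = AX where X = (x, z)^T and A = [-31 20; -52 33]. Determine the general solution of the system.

Coefficient matrix A = [[-31, 20], [-52, 33]].
Characteristic polynomial det(A - λI) = λ^2 - 2λ + 17 = 0.
Eigenvalues λ = 1 ± 4i (complex conjugate pair).
For λ=1+4i: an eigenvector is (-1,-2) - i(-2,-3) = (-1 + 2i, -2 + 3i).
A real fundamental pair from Re and Im of e^((1+4i)t)v: X_1 = e^(t)(cos(4t)·(-1,-2) + sin(4t)·(-2,-3)), X_2 = e^(t)(sin(4t)·(-1,-2) - cos(4t)·(-2,-3)).
General solution: K_1X_1 + K_2X_2.

x(t) = -2K_1e^(t)sin(4t) - K_1e^(t)cos(4t) - K_2e^(t)sin(4t) + 2K_2e^(t)cos(4t), z(t) = -3K_1e^(t)sin(4t) - 2K_1e^(t)cos(4t) - 2K_2e^(t)sin(4t) + 3K_2e^(t)cos(4t)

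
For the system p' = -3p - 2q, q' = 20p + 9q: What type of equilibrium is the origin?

A = [[-3,-2],[20,9]]; det(A-λI) = λ^2 - 6λ + 13.
λ = 3 ± 2i: positive real part.

unstable spiral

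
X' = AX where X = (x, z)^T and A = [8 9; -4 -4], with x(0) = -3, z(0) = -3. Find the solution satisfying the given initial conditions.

Coefficient matrix A = [[8, 9], [-4, -4]].
Characteristic polynomial det(A - λI) = λ^2 - 4λ + 4 = 0.
Single eigenvalue λ = 2 with algebraic multiplicity 2.
Eigenvector v = (3,-2); generalized eigenvector w with (A-λI)w=v is (2,-1).
General solution: e^(2t)[C_1·v + C_2·(t·v + w)].
Applying x(0)=-3, z(0)=-3 gives C_1=9, C_2=-15.

x(t) = -45te^(2t) - 3e^(2t), z(t) = 30te^(2t) - 3e^(2t)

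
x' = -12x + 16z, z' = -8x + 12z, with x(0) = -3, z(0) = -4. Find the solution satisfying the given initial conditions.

Coefficient matrix A = [[-12, 16], [-8, 12]].
Characteristic polynomial det(A - λI) = λ^2 - 16 = 0.
Eigenvalues λ = 4, -4.
For λ=4: (A-λI) row 1 is [-16, 16], so an eigenvector is (1, 1).
For λ=-4: (A-λI) row 1 is [-8, 16], so an eigenvector is (-2, -1).
General solution: c_1e^(4t)(1,1) + c_2e^(-4t)(-2,-1).
Applying x(0)=-3, z(0)=-4 gives c_1=-5, c_2=-1.

x(t) = -5e^(4t) + 2e^(-4t), z(t) = -5e^(4t) + e^(-4t)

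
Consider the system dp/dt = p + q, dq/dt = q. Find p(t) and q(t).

Coefficient matrix A = [[1, 1], [0, 1]].
Characteristic polynomial det(A - λI) = λ^2 - 2λ + 1 = 0.
Single eigenvalue λ = 1 with algebraic multiplicity 2.
Eigenvector v = (1,0); generalized eigenvector w with (A-λI)w=v is (-2,1).
General solution: e^(t)[K_1·v + K_2·(t·v + w)].

p(t) = K_1e^(t) + K_2te^(t) - 2K_2e^(t), q(t) = K_2e^(t)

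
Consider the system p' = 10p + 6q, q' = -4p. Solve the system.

Coefficient matrix A = [[10, 6], [-4, 0]].
Characteristic polynomial det(A - λI) = λ^2 - 10λ + 24 = 0.
Eigenvalues λ = 4, 6.
For λ=4: (A-λI) row 1 is [6, 6], so an eigenvector is (-1, 1).
For λ=6: (A-λI) row 1 is [4, 6], so an eigenvector is (3, -2).
General solution: C_1e^(4t)(-1,1) + C_2e^(6t)(3,-2).

p(t) = -C_1e^(4t) + 3C_2e^(6t), q(t) = C_1e^(4t) - 2C_2e^(6t)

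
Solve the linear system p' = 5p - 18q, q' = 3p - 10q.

Coefficient matrix A = [[5, -18], [3, -10]].
Characteristic polynomial det(A - λI) = λ^2 + 5λ + 4 = 0.
Eigenvalues λ = -1, -4.
For λ=-1: (A-λI) row 1 is [6, -18], so an eigenvector is (3, 1).
For λ=-4: (A-λI) row 1 is [9, -18], so an eigenvector is (2, 1).
General solution: c_1e^(-t)(3,1) + c_2e^(-4t)(2,1).

p(t) = 3c_1e^(-t) + 2c_2e^(-4t), q(t) = c_1e^(-t) + c_2e^(-4t)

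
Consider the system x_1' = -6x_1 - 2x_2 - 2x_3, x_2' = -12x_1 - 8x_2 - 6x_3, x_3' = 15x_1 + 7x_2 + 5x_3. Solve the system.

x_1(t) = C_1e^(-4t) - 2C_2e^(-3t), x_2(t) = 3C_1e^(-4t) - 6C_2e^(-3t) + C_3e^(-2t), x_3(t) = -4C_1e^(-4t) + 9C_2e^(-3t) - C_3e^(-2t)

Coefficient matrix A = [[-6, -2, -2], [-12, -8, -6], [15, 7, 5]].
det(A - λI) = 0 gives eigenvalues λ = -4, -3, -2.
For λ=-4: eigenvector (1,3,-4).
For λ=-3: eigenvector (-2,-6,9).
For λ=-2: eigenvector (0,1,-1).
General solution: C_1e^(-4t)(1,3,-4) + C_2e^(-3t)(-2,-6,9) + C_3e^(-2t)(0,1,-1).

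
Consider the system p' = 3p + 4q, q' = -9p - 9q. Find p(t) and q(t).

p(t) = 2C_1e^(-3t) + 2C_2te^(-3t) + C_2e^(-3t), q(t) = -3C_1e^(-3t) - 3C_2te^(-3t) - C_2e^(-3t)

Coefficient matrix A = [[3, 4], [-9, -9]].
Characteristic polynomial det(A - λI) = λ^2 + 6λ + 9 = 0.
Single eigenvalue λ = -3 with algebraic multiplicity 2.
Eigenvector v = (2,-3); generalized eigenvector w with (A-λI)w=v is (1,-1).
General solution: e^(-3t)[C_1·v + C_2·(t·v + w)].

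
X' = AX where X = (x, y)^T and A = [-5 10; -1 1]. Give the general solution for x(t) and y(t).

Coefficient matrix A = [[-5, 10], [-1, 1]].
Characteristic polynomial det(A - λI) = λ^2 + 4λ + 5 = 0.
Eigenvalues λ = -2 ± i (complex conjugate pair).
For λ=-2+i: an eigenvector is (-3,-1) - i(-1,0) = (-3 + i, -1).
A real fundamental pair from Re and Im of e^((-2+i)t)v: X_1 = e^(-2t)(cos(t)·(-3,-1) + sin(t)·(-1,0)), X_2 = e^(-2t)(sin(t)·(-3,-1) - cos(t)·(-1,0)).
General solution: C_1X_1 + C_2X_2.

x(t) = -C_1e^(-2t)sin(t) - 3C_1e^(-2t)cos(t) - 3C_2e^(-2t)sin(t) + C_2e^(-2t)cos(t), y(t) = -C_1e^(-2t)cos(t) - C_2e^(-2t)sin(t)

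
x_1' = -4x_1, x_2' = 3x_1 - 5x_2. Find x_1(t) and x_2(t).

x_1(t) = -K_1e^(-4t), x_2(t) = -3K_1e^(-4t) + K_2e^(-5t)

Coefficient matrix A = [[-4, 0], [3, -5]].
Characteristic polynomial det(A - λI) = λ^2 + 9λ + 20 = 0.
Eigenvalues λ = -4, -5.
For λ=-4: (A-λI) row 2 is [3, -1], so an eigenvector is (-1, -3).
For λ=-5: (A-λI) row 1 is [1, 0], so an eigenvector is (0, 1).
General solution: K_1e^(-4t)(-1,-3) + K_2e^(-5t)(0,1).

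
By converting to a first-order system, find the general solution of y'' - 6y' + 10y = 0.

Let x_1 = y, x_2 = y'. Then x_1' = x_2 and x_2' = -10x_1 + 6x_2.
A = [[0,1],[-10,6]]; det(A-λI) = λ^2 - 6λ + 10.
Eigenvalues λ = 3 ± i.

y(t) = K_1e^(3t)cos(t) + K_2e^(3t)sin(t)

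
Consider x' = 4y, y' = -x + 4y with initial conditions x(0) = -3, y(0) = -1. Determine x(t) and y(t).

Coefficient matrix A = [[0, 4], [-1, 4]].
Characteristic polynomial det(A - λI) = λ^2 - 4λ + 4 = 0.
Single eigenvalue λ = 2 with algebraic multiplicity 2.
Eigenvector v = (2,1); generalized eigenvector w with (A-λI)w=v is (3,2).
General solution: e^(2t)[C_1·v + C_2·(t·v + w)].
Applying x(0)=-3, y(0)=-1 gives C_1=-3, C_2=1.

x(t) = 2te^(2t) - 3e^(2t), y(t) = te^(2t) - e^(2t)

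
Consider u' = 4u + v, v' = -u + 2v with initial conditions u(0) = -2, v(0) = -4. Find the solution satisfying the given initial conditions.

u(t) = -6te^(3t) - 2e^(3t), v(t) = 6te^(3t) - 4e^(3t)

Coefficient matrix A = [[4, 1], [-1, 2]].
Characteristic polynomial det(A - λI) = λ^2 - 6λ + 9 = 0.
Single eigenvalue λ = 3 with algebraic multiplicity 2.
Eigenvector v = (-1,1); generalized eigenvector w with (A-λI)w=v is (-2,1).
General solution: e^(3t)[C_1·v + C_2·(t·v + w)].
Applying u(0)=-2, v(0)=-4 gives C_1=-10, C_2=6.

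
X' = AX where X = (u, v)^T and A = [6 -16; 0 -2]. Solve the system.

Coefficient matrix A = [[6, -16], [0, -2]].
Characteristic polynomial det(A - λI) = λ^2 - 4λ - 12 = 0.
Eigenvalues λ = -2, 6.
For λ=-2: (A-λI) row 1 is [8, -16], so an eigenvector is (2, 1).
For λ=6: (A-λI) row 1 is [0, -16], so an eigenvector is (-1, 0).
General solution: K_1e^(-2t)(2,1) + K_2e^(6t)(-1,0).

u(t) = 2K_1e^(-2t) - K_2e^(6t), v(t) = K_1e^(-2t)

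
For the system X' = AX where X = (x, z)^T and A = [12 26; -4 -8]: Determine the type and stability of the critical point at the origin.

A = [[12,26],[-4,-8]]; det(A-λI) = λ^2 - 4λ + 8.
λ = 2 ± 2i: positive real part.

unstable spiral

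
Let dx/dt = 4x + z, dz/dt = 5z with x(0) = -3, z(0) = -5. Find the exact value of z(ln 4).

A = [[4,1],[0,5]]; eigenvalues λ = 5, 4.
Eigenvectors: (1,1) for λ=5, (-1,0) for λ=4.
From the initial condition, c_1 = -5, c_2 = -2.
z(ln 4) = (-5)(4^5)(1) + (-2)(4^4)(0) = -5120.

-5120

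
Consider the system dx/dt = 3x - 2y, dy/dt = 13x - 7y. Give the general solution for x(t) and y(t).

x(t) = K_1e^(-2t)sin(t) + K_1e^(-2t)cos(t) + K_2e^(-2t)sin(t) - K_2e^(-2t)cos(t), y(t) = 3K_1e^(-2t)sin(t) + 2K_1e^(-2t)cos(t) + 2K_2e^(-2t)sin(t) - 3K_2e^(-2t)cos(t)

Coefficient matrix A = [[3, -2], [13, -7]].
Characteristic polynomial det(A - λI) = λ^2 + 4λ + 5 = 0.
Eigenvalues λ = -2 ± i (complex conjugate pair).
For λ=-2+i: an eigenvector is (1,2) - i(1,3) = (1 - i, 2 - 3i).
A real fundamental pair from Re and Im of e^((-2+i)t)v: X_1 = e^(-2t)(cos(t)·(1,2) + sin(t)·(1,3)), X_2 = e^(-2t)(sin(t)·(1,2) - cos(t)·(1,3)).
General solution: K_1X_1 + K_2X_2.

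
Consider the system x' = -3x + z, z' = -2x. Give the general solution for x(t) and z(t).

Coefficient matrix A = [[-3, 1], [-2, 0]].
Characteristic polynomial det(A - λI) = λ^2 + 3λ + 2 = 0.
Eigenvalues λ = -2, -1.
For λ=-2: (A-λI) row 1 is [-1, 1], so an eigenvector is (1, 1).
For λ=-1: (A-λI) row 1 is [-2, 1], so an eigenvector is (1, 2).
General solution: C_1e^(-2t)(1,1) + C_2e^(-t)(1,2).

x(t) = C_1e^(-2t) + C_2e^(-t), z(t) = C_1e^(-2t) + 2C_2e^(-t)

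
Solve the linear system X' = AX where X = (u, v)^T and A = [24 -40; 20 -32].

Coefficient matrix A = [[24, -40], [20, -32]].
Characteristic polynomial det(A - λI) = λ^2 + 8λ + 32 = 0.
Eigenvalues λ = -4 ± 4i (complex conjugate pair).
For λ=-4+4i: an eigenvector is (3,2) - i(1,1) = (3 - i, 2 - i).
A real fundamental pair from Re and Im of e^((-4+4i)t)v: X_1 = e^(-4t)(cos(4t)·(3,2) + sin(4t)·(1,1)), X_2 = e^(-4t)(sin(4t)·(3,2) - cos(4t)·(1,1)).
General solution: K_1X_1 + K_2X_2.

u(t) = K_1e^(-4t)sin(4t) + 3K_1e^(-4t)cos(4t) + 3K_2e^(-4t)sin(4t) - K_2e^(-4t)cos(4t), v(t) = K_1e^(-4t)sin(4t) + 2K_1e^(-4t)cos(4t) + 2K_2e^(-4t)sin(4t) - K_2e^(-4t)cos(4t)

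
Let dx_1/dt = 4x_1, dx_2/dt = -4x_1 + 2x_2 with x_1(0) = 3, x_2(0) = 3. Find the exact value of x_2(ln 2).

-60

A = [[4,0],[-4,2]]; eigenvalues λ = 2, 4.
Eigenvectors: (0,1) for λ=2, (-1,2) for λ=4.
From the initial condition, c_1 = 9, c_2 = -3.
x_2(ln 2) = (9)(2^2)(1) + (-3)(2^4)(2) = -60.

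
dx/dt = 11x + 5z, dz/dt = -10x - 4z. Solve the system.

Coefficient matrix A = [[11, 5], [-10, -4]].
Characteristic polynomial det(A - λI) = λ^2 - 7λ + 6 = 0.
Eigenvalues λ = 6, 1.
For λ=6: (A-λI) row 1 is [5, 5], so an eigenvector is (-1, 1).
For λ=1: (A-λI) row 1 is [10, 5], so an eigenvector is (-1, 2).
General solution: c_1e^(6t)(-1,1) + c_2e^(t)(-1,2).

x(t) = -c_1e^(6t) - c_2e^(t), z(t) = c_1e^(6t) + 2c_2e^(t)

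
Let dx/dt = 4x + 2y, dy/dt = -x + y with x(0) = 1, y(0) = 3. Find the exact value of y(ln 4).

A = [[4,2],[-1,1]]; eigenvalues λ = 2, 3.
Eigenvectors: (1,-1) for λ=2, (-2,1) for λ=3.
From the initial condition, c_1 = -7, c_2 = -4.
y(ln 4) = (-7)(4^2)(-1) + (-4)(4^3)(1) = -144.

-144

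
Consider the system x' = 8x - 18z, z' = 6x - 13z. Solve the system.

x(t) = 3C_1e^(-4t) + 2C_2e^(-t), z(t) = 2C_1e^(-4t) + C_2e^(-t)

Coefficient matrix A = [[8, -18], [6, -13]].
Characteristic polynomial det(A - λI) = λ^2 + 5λ + 4 = 0.
Eigenvalues λ = -4, -1.
For λ=-4: (A-λI) row 1 is [12, -18], so an eigenvector is (3, 2).
For λ=-1: (A-λI) row 1 is [9, -18], so an eigenvector is (2, 1).
General solution: C_1e^(-4t)(3,2) + C_2e^(-t)(2,1).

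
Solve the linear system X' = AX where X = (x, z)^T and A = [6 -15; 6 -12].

Coefficient matrix A = [[6, -15], [6, -12]].
Characteristic polynomial det(A - λI) = λ^2 + 6λ + 18 = 0.
Eigenvalues λ = -3 ± 3i (complex conjugate pair).
For λ=-3+3i: an eigenvector is (-2,-1) - i(-1,-1) = (-2 + i, -1 + i).
A real fundamental pair from Re and Im of e^((-3+3i)t)v: X_1 = e^(-3t)(cos(3t)·(-2,-1) + sin(3t)·(-1,-1)), X_2 = e^(-3t)(sin(3t)·(-2,-1) - cos(3t)·(-1,-1)).
General solution: K_1X_1 + K_2X_2.

x(t) = -K_1e^(-3t)sin(3t) - 2K_1e^(-3t)cos(3t) - 2K_2e^(-3t)sin(3t) + K_2e^(-3t)cos(3t), z(t) = -K_1e^(-3t)sin(3t) - K_1e^(-3t)cos(3t) - K_2e^(-3t)sin(3t) + K_2e^(-3t)cos(3t)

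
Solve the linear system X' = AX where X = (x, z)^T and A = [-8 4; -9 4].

x(t) = -2c_1e^(-2t) - 2c_2te^(-2t) + c_2e^(-2t), z(t) = -3c_1e^(-2t) - 3c_2te^(-2t) + c_2e^(-2t)

Coefficient matrix A = [[-8, 4], [-9, 4]].
Characteristic polynomial det(A - λI) = λ^2 + 4λ + 4 = 0.
Single eigenvalue λ = -2 with algebraic multiplicity 2.
Eigenvector v = (-2,-3); generalized eigenvector w with (A-λI)w=v is (1,1).
General solution: e^(-2t)[c_1·v + c_2·(t·v + w)].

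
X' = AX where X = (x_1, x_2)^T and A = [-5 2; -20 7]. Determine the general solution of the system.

Coefficient matrix A = [[-5, 2], [-20, 7]].
Characteristic polynomial det(A - λI) = λ^2 - 2λ + 5 = 0.
Eigenvalues λ = 1 ± 2i (complex conjugate pair).
For λ=1+2i: an eigenvector is (0,-1) - i(-1,-3) = (0 + i, -1 + 3i).
A real fundamental pair from Re and Im of e^((1+2i)t)v: X_1 = e^(t)(cos(2t)·(0,-1) + sin(2t)·(-1,-3)), X_2 = e^(t)(sin(2t)·(0,-1) - cos(2t)·(-1,-3)).
General solution: c_1X_1 + c_2X_2.

x_1(t) = -c_1e^(t)sin(2t) + c_2e^(t)cos(2t), x_2(t) = -3c_1e^(t)sin(2t) - c_1e^(t)cos(2t) - c_2e^(t)sin(2t) + 3c_2e^(t)cos(2t)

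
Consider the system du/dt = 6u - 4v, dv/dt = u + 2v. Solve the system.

Coefficient matrix A = [[6, -4], [1, 2]].
Characteristic polynomial det(A - λI) = λ^2 - 8λ + 16 = 0.
Single eigenvalue λ = 4 with algebraic multiplicity 2.
Eigenvector v = (-2,-1); generalized eigenvector w with (A-λI)w=v is (3,2).
General solution: e^(4t)[K_1·v + K_2·(t·v + w)].

u(t) = -2K_1e^(4t) - 2K_2te^(4t) + 3K_2e^(4t), v(t) = -K_1e^(4t) - K_2te^(4t) + 2K_2e^(4t)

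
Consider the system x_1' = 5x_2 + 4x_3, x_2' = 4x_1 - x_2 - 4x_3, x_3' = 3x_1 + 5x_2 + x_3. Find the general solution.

Coefficient matrix A = [[0, 5, 4], [4, -1, -4], [3, 5, 1]].
det(A - λI) = 0 gives eigenvalues λ = 4, -1, -3.
For λ=4: eigenvector (1,0,1).
For λ=-1: eigenvector (-1,1,-1).
For λ=-3: eigenvector (-2,2,-1).
General solution: K_1e^(4t)(1,0,1) + K_2e^(-t)(-1,1,-1) + K_3e^(-3t)(-2,2,-1).

x_1(t) = K_1e^(4t) - K_2e^(-t) - 2K_3e^(-3t), x_2(t) = K_2e^(-t) + 2K_3e^(-3t), x_3(t) = K_1e^(4t) - K_2e^(-t) - K_3e^(-3t)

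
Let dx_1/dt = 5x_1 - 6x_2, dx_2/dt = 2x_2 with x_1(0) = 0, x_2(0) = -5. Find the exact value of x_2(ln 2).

A = [[5,-6],[0,2]]; eigenvalues λ = 5, 2.
Eigenvectors: (1,0) for λ=5, (-2,-1) for λ=2.
From the initial condition, c_1 = 10, c_2 = 5.
x_2(ln 2) = (10)(2^5)(0) + (5)(2^2)(-1) = -20.

-20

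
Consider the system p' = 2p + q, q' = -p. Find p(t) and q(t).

p(t) = -C_1e^(t) - C_2te^(t) - C_2e^(t), q(t) = C_1e^(t) + C_2te^(t)

Coefficient matrix A = [[2, 1], [-1, 0]].
Characteristic polynomial det(A - λI) = λ^2 - 2λ + 1 = 0.
Single eigenvalue λ = 1 with algebraic multiplicity 2.
Eigenvector v = (-1,1); generalized eigenvector w with (A-λI)w=v is (-1,0).
General solution: e^(t)[C_1·v + C_2·(t·v + w)].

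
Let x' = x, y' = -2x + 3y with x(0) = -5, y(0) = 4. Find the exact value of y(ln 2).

A = [[1,0],[-2,3]]; eigenvalues λ = 1, 3.
Eigenvectors: (-1,-1) for λ=1, (0,1) for λ=3.
From the initial condition, c_1 = 5, c_2 = 9.
y(ln 2) = (5)(2^1)(-1) + (9)(2^3)(1) = 62.

62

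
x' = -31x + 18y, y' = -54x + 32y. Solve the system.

Coefficient matrix A = [[-31, 18], [-54, 32]].
Characteristic polynomial det(A - λI) = λ^2 - λ - 20 = 0.
Eigenvalues λ = 5, -4.
For λ=5: (A-λI) row 1 is [-36, 18], so an eigenvector is (1, 2).
For λ=-4: (A-λI) row 1 is [-27, 18], so an eigenvector is (-2, -3).
General solution: c_1e^(5t)(1,2) + c_2e^(-4t)(-2,-3).

x(t) = c_1e^(5t) - 2c_2e^(-4t), y(t) = 2c_1e^(5t) - 3c_2e^(-4t)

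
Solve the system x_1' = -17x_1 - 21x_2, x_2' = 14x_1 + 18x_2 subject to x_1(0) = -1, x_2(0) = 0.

Coefficient matrix A = [[-17, -21], [14, 18]].
Characteristic polynomial det(A - λI) = λ^2 - λ - 12 = 0.
Eigenvalues λ = 4, -3.
For λ=4: (A-λI) row 1 is [-21, -21], so an eigenvector is (-1, 1).
For λ=-3: (A-λI) row 1 is [-14, -21], so an eigenvector is (-3, 2).
General solution: K_1e^(4t)(-1,1) + K_2e^(-3t)(-3,2).
Applying x_1(0)=-1, x_2(0)=0 gives K_1=-2, K_2=1.

x_1(t) = 2e^(4t) - 3e^(-3t), x_2(t) = -2e^(4t) + 2e^(-3t)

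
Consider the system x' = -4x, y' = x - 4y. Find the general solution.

Coefficient matrix A = [[-4, 0], [1, -4]].
Characteristic polynomial det(A - λI) = λ^2 + 8λ + 16 = 0.
Single eigenvalue λ = -4 with algebraic multiplicity 2.
Eigenvector v = (0,1); generalized eigenvector w with (A-λI)w=v is (1,2).
General solution: e^(-4t)[C_1·v + C_2·(t·v + w)].

x(t) = C_2e^(-4t), y(t) = C_1e^(-4t) + C_2te^(-4t) + 2C_2e^(-4t)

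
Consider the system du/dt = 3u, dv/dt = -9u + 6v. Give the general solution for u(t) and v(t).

Coefficient matrix A = [[3, 0], [-9, 6]].
Characteristic polynomial det(A - λI) = λ^2 - 9λ + 18 = 0.
Eigenvalues λ = 3, 6.
For λ=3: (A-λI) row 2 is [-9, 3], so an eigenvector is (-1, -3).
For λ=6: (A-λI) row 1 is [-3, 0], so an eigenvector is (0, -1).
General solution: C_1e^(3t)(-1,-3) + C_2e^(6t)(0,-1).

u(t) = -C_1e^(3t), v(t) = -3C_1e^(3t) - C_2e^(6t)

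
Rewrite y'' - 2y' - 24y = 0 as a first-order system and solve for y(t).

Let x_1 = y, x_2 = y'. Then x_1' = x_2 and x_2' = 24x_1 + 2x_2.
A = [[0,1],[24,2]]; det(A-λI) = λ^2 - 2λ - 24.
Eigenvalues λ = -4, 6 with eigenvectors (1,-4), (1,6).

y(t) = c_1e^(-4t) + c_2e^(6t)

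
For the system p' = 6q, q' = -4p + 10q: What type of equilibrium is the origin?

A = [[0,6],[-4,10]]; det(A-λI) = λ^2 - 10λ + 24.
λ = 6, 4: both positive.

unstable node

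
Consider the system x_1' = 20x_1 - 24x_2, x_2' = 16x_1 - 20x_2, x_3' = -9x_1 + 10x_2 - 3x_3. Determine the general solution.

Coefficient matrix A = [[20, -24, 0], [16, -20, 0], [-9, 10, -3]].
det(A - λI) = 0 gives eigenvalues λ = 4, -4, -3.
For λ=4: eigenvector (-3,-2,1).
For λ=-4: eigenvector (-1,-1,1).
For λ=-3: eigenvector (0,0,1).
General solution: c_1e^(4t)(-3,-2,1) + c_2e^(-4t)(-1,-1,1) + c_3e^(-3t)(0,0,1).

x_1(t) = -3c_1e^(4t) - c_2e^(-4t), x_2(t) = -2c_1e^(4t) - c_2e^(-4t), x_3(t) = c_1e^(4t) + c_2e^(-4t) + c_3e^(-3t)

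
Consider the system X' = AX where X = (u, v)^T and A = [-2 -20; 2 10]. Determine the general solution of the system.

u(t) = K_1e^(4t)sin(2t) + 3K_1e^(4t)cos(2t) + 3K_2e^(4t)sin(2t) - K_2e^(4t)cos(2t), v(t) = -K_1e^(4t)cos(2t) - K_2e^(4t)sin(2t)

Coefficient matrix A = [[-2, -20], [2, 10]].
Characteristic polynomial det(A - λI) = λ^2 - 8λ + 20 = 0.
Eigenvalues λ = 4 ± 2i (complex conjugate pair).
For λ=4+2i: an eigenvector is (3,-1) - i(1,0) = (3 - i, -1).
A real fundamental pair from Re and Im of e^((4+2i)t)v: X_1 = e^(4t)(cos(2t)·(3,-1) + sin(2t)·(1,0)), X_2 = e^(4t)(sin(2t)·(3,-1) - cos(2t)·(1,0)).
General solution: K_1X_1 + K_2X_2.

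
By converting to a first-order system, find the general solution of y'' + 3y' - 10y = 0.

Let x_1 = y, x_2 = y'. Then x_1' = x_2 and x_2' = 10x_1 - 3x_2.
A = [[0,1],[10,-3]]; det(A-λI) = λ^2 + 3λ - 10.
Eigenvalues λ = -5, 2 with eigenvectors (1,-5), (1,2).

y(t) = K_1e^(-5t) + K_2e^(2t)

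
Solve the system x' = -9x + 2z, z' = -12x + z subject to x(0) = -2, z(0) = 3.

x(t) = 7e^(-3t) - 9e^(-5t), z(t) = 21e^(-3t) - 18e^(-5t)

Coefficient matrix A = [[-9, 2], [-12, 1]].
Characteristic polynomial det(A - λI) = λ^2 + 8λ + 15 = 0.
Eigenvalues λ = -3, -5.
For λ=-3: (A-λI) row 1 is [-6, 2], so an eigenvector is (1, 3).
For λ=-5: (A-λI) row 1 is [-4, 2], so an eigenvector is (-1, -2).
General solution: C_1e^(-3t)(1,3) + C_2e^(-5t)(-1,-2).
Applying x(0)=-2, z(0)=3 gives C_1=7, C_2=9.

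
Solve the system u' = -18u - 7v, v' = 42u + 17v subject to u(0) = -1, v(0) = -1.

u(t) = 3e^(3t) - 4e^(-4t), v(t) = -9e^(3t) + 8e^(-4t)

Coefficient matrix A = [[-18, -7], [42, 17]].
Characteristic polynomial det(A - λI) = λ^2 + λ - 12 = 0.
Eigenvalues λ = 3, -4.
For λ=3: (A-λI) row 1 is [-21, -7], so an eigenvector is (1, -3).
For λ=-4: (A-λI) row 1 is [-14, -7], so an eigenvector is (1, -2).
General solution: c_1e^(3t)(1,-3) + c_2e^(-4t)(1,-2).
Applying u(0)=-1, v(0)=-1 gives c_1=3, c_2=-4.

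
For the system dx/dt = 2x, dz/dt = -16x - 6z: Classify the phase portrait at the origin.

A = [[2,0],[-16,-6]]; det(A-λI) = λ^2 + 4λ - 12.
λ = -6, 2: opposite signs.

saddle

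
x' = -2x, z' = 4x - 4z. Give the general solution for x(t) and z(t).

x(t) = -c_2e^(-2t), z(t) = -c_1e^(-4t) - 2c_2e^(-2t)

Coefficient matrix A = [[-2, 0], [4, -4]].
Characteristic polynomial det(A - λI) = λ^2 + 6λ + 8 = 0.
Eigenvalues λ = -4, -2.
For λ=-4: (A-λI) row 1 is [2, 0], so an eigenvector is (0, -1).
For λ=-2: (A-λI) row 2 is [4, -2], so an eigenvector is (-1, -2).
General solution: c_1e^(-4t)(0,-1) + c_2e^(-2t)(-1,-2).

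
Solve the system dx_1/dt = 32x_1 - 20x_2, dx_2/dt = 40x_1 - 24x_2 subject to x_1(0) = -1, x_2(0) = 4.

Coefficient matrix A = [[32, -20], [40, -24]].
Characteristic polynomial det(A - λI) = λ^2 - 8λ + 32 = 0.
Eigenvalues λ = 4 ± 4i (complex conjugate pair).
For λ=4+4i: an eigenvector is (-1,-1) - i(-2,-3) = (-1 + 2i, -1 + 3i).
A real fundamental pair from Re and Im of e^((4+4i)t)v: X_1 = e^(4t)(cos(4t)·(-1,-1) + sin(4t)·(-2,-3)), X_2 = e^(4t)(sin(4t)·(-1,-1) - cos(4t)·(-2,-3)).
General solution: C_1X_1 + C_2X_2.
Applying x_1(0)=-1, x_2(0)=4 gives C_1=11, C_2=5.

x_1(t) = -27e^(4t)sin(4t) - e^(4t)cos(4t), x_2(t) = -38e^(4t)sin(4t) + 4e^(4t)cos(4t)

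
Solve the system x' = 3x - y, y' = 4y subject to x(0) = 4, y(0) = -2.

x(t) = 2e^(4t) + 2e^(3t), y(t) = -2e^(4t)

Coefficient matrix A = [[3, -1], [0, 4]].
Characteristic polynomial det(A - λI) = λ^2 - 7λ + 12 = 0.
Eigenvalues λ = 3, 4.
For λ=3: (A-λI) row 1 is [0, -1], so an eigenvector is (-1, 0).
For λ=4: (A-λI) row 1 is [-1, -1], so an eigenvector is (-1, 1).
General solution: C_1e^(3t)(-1,0) + C_2e^(4t)(-1,1).
Applying x(0)=4, y(0)=-2 gives C_1=-2, C_2=-2.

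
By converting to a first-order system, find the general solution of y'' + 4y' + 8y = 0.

y(t) = C_1e^(-2t)cos(2t) + C_2e^(-2t)sin(2t)

Let x_1 = y, x_2 = y'. Then x_1' = x_2 and x_2' = -8x_1 - 4x_2.
A = [[0,1],[-8,-4]]; det(A-λI) = λ^2 + 4λ + 8.
Eigenvalues λ = -2 ± 2i.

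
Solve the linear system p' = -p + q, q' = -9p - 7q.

Coefficient matrix A = [[-1, 1], [-9, -7]].
Characteristic polynomial det(A - λI) = λ^2 + 8λ + 16 = 0.
Single eigenvalue λ = -4 with algebraic multiplicity 2.
Eigenvector v = (-1,3); generalized eigenvector w with (A-λI)w=v is (-1,2).
General solution: e^(-4t)[K_1·v + K_2·(t·v + w)].

p(t) = -K_1e^(-4t) - K_2te^(-4t) - K_2e^(-4t), q(t) = 3K_1e^(-4t) + 3K_2te^(-4t) + 2K_2e^(-4t)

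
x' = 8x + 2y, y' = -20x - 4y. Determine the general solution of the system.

x(t) = K_1e^(2t)cos(2t) + K_2e^(2t)sin(2t), y(t) = -K_1e^(2t)sin(2t) - 3K_1e^(2t)cos(2t) - 3K_2e^(2t)sin(2t) + K_2e^(2t)cos(2t)

Coefficient matrix A = [[8, 2], [-20, -4]].
Characteristic polynomial det(A - λI) = λ^2 - 4λ + 8 = 0.
Eigenvalues λ = 2 ± 2i (complex conjugate pair).
For λ=2+2i: an eigenvector is (1,-3) - i(0,-1) = (1, -3 + i).
A real fundamental pair from Re and Im of e^((2+2i)t)v: X_1 = e^(2t)(cos(2t)·(1,-3) + sin(2t)·(0,-1)), X_2 = e^(2t)(sin(2t)·(1,-3) - cos(2t)·(0,-1)).
General solution: K_1X_1 + K_2X_2.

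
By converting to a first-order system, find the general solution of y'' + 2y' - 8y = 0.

y(t) = K_1e^(2t) + K_2e^(-4t)

Let x_1 = y, x_2 = y'. Then x_1' = x_2 and x_2' = 8x_1 - 2x_2.
A = [[0,1],[8,-2]]; det(A-λI) = λ^2 + 2λ - 8.
Eigenvalues λ = 2, -4 with eigenvectors (1,2), (1,-4).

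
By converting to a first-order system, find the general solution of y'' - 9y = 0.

y(t) = c_1e^(3t) + c_2e^(-3t)

Let x_1 = y, x_2 = y'. Then x_1' = x_2 and x_2' = 9x_1.
A = [[0,1],[9,0]]; det(A-λI) = λ^2 - 9.
Eigenvalues λ = 3, -3 with eigenvectors (1,3), (1,-3).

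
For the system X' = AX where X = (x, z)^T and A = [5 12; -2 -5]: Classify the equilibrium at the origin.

saddle

A = [[5,12],[-2,-5]]; det(A-λI) = λ^2 - 1.
λ = 1, -1: opposite signs.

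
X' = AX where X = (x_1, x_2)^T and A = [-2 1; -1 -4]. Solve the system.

Coefficient matrix A = [[-2, 1], [-1, -4]].
Characteristic polynomial det(A - λI) = λ^2 + 6λ + 9 = 0.
Single eigenvalue λ = -3 with algebraic multiplicity 2.
Eigenvector v = (1,-1); generalized eigenvector w with (A-λI)w=v is (0,1).
General solution: e^(-3t)[c_1·v + c_2·(t·v + w)].

x_1(t) = c_1e^(-3t) + c_2te^(-3t), x_2(t) = -c_1e^(-3t) - c_2te^(-3t) + c_2e^(-3t)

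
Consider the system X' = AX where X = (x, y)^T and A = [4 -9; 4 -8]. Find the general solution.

x(t) = 3C_1e^(-2t) + 3C_2te^(-2t) + 2C_2e^(-2t), y(t) = 2C_1e^(-2t) + 2C_2te^(-2t) + C_2e^(-2t)

Coefficient matrix A = [[4, -9], [4, -8]].
Characteristic polynomial det(A - λI) = λ^2 + 4λ + 4 = 0.
Single eigenvalue λ = -2 with algebraic multiplicity 2.
Eigenvector v = (3,2); generalized eigenvector w with (A-λI)w=v is (2,1).
General solution: e^(-2t)[C_1·v + C_2·(t·v + w)].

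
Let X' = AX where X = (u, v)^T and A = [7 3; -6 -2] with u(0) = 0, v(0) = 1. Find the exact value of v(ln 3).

-75

A = [[7,3],[-6,-2]]; eigenvalues λ = 1, 4.
Eigenvectors: (1,-2) for λ=1, (1,-1) for λ=4.
From the initial condition, c_1 = -1, c_2 = 1.
v(ln 3) = (-1)(3^1)(-2) + (1)(3^4)(-1) = -75.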